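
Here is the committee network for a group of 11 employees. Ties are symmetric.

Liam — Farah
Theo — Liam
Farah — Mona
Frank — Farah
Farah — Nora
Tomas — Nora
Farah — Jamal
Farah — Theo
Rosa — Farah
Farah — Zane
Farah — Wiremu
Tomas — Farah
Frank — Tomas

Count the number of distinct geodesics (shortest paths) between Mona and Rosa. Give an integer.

The shortest distance is 2, and the only length-2 path is Mona–Farah–Rosa. So there is exactly 1 shortest path.

1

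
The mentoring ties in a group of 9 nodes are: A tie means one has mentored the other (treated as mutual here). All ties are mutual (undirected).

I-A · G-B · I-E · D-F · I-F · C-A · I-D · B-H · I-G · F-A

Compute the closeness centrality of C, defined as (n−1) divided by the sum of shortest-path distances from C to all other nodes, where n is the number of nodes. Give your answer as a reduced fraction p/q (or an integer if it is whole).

Distances from C: A:1, B:4, D:3, E:3, F:2, G:3, H:5, I:2. Sum = 23.
n = 9, so closeness = 8/23.

8/23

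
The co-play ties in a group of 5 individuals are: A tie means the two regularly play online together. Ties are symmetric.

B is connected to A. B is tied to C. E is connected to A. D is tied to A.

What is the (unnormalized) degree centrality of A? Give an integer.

A is directly tied to B, D, and E. That is 3 neighbors, so the degree of A is 3.

3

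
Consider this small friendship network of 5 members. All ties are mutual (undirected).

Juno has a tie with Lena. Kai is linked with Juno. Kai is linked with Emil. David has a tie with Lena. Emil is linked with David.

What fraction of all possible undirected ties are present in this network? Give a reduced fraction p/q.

1/2

There are 5 edges and 5 nodes, so the maximum possible is C(5,2) = 10.
Density = 5/10 = 1/2.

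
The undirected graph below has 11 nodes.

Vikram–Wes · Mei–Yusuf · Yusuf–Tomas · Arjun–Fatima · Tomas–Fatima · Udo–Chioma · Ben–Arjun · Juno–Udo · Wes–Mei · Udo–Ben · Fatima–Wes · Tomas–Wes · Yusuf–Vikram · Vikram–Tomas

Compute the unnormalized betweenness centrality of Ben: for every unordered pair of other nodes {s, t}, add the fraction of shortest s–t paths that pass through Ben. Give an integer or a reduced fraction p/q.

21

Pairs whose geodesics pass through Ben — Vikram–Udo: 2/2; Vikram–Juno: 2/2; Vikram–Chioma: 2/2; Fatima–Udo: 1; Fatima–Juno: 1; Fatima–Chioma: 1; Mei–Udo: 1; Mei–Juno: 1; Mei–Chioma: 1; Tomas–Udo: 1; Tomas–Juno: 1; Tomas–Chioma: 1; Wes–Udo: 1; Wes–Juno: 1 … (+7 more pairs).
All other pairs contribute 0.
Summing the contributions gives betweenness(Ben) = 21.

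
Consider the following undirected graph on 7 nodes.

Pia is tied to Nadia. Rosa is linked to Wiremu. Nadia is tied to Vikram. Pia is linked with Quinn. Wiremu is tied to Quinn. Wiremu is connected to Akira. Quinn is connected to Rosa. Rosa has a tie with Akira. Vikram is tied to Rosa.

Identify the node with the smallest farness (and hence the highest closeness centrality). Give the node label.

Farness (sum of distances to all others) for each node — Akira:12, Nadia:12, Pia:11, Quinn:9, Rosa:8, Vikram:10, Wiremu:10.
The smallest farness is 8, for Rosa, so Rosa has the highest closeness.

Rosa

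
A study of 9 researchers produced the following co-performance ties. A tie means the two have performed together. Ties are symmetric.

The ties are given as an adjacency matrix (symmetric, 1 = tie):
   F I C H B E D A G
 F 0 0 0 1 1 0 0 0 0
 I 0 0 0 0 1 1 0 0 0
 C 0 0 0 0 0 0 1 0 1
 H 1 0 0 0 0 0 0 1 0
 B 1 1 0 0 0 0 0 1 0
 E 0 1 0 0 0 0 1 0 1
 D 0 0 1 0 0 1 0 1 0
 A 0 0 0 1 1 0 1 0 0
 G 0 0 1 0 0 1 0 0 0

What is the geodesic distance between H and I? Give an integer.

3

One shortest route is H – F – B – I, which uses 3 edges, and at distance 2 from H we only reach {B, D}, which does not include I. So d(H,I) = 3.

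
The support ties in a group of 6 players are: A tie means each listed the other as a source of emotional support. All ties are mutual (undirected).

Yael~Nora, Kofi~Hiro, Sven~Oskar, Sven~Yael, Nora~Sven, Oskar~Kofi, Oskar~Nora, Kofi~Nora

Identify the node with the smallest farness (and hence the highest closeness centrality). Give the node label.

Nora

Farness (sum of distances to all others) for each node — Hiro:11, Kofi:7, Nora:6, Oskar:7, Sven:8, Yael:9.
The smallest farness is 6, for Nora, so Nora has the highest closeness.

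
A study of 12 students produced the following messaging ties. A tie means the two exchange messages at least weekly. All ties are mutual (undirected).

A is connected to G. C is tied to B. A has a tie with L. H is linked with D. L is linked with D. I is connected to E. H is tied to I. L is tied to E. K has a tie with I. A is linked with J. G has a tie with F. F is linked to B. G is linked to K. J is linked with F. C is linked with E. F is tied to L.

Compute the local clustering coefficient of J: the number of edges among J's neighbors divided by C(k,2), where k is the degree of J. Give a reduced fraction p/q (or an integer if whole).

0

J's neighbors: A and F (k = 2).
Possible neighbor pairs: C(2,2) = 1. Edges among them: none → e = 0.
Clustering(J) = 0/1.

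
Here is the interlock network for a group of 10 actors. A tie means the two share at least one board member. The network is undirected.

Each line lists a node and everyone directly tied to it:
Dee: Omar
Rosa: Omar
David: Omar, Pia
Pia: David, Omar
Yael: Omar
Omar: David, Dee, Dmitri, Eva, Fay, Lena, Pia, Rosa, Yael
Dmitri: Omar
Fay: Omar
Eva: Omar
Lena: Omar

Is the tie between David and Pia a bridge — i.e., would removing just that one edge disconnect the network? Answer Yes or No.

Even without that edge, David still reaches Pia via David – Omar – Pia, so the network stays connected. Not a bridge.

No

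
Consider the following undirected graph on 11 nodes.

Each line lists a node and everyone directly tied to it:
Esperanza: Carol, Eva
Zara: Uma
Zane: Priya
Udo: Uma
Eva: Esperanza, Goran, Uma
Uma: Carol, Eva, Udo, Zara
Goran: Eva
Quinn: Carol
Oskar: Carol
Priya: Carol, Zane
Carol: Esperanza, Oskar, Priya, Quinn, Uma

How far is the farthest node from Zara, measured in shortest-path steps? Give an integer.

Distances from Zara: Carol:2, Esperanza:3, Eva:2, Goran:3, Oskar:3, Priya:3, Quinn:3, Udo:2, Uma:1, Zane:4.
The largest is 4 (to Zane), so the eccentricity of Zara is 4.

4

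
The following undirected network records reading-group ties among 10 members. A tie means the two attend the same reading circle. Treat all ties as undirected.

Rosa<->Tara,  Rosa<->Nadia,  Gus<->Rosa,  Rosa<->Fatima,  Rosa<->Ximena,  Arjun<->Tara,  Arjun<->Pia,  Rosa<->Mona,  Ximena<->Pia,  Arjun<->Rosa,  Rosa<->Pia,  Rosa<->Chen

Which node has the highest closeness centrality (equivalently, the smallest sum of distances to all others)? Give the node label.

Farness (sum of distances to all others) for each node — Arjun:15, Chen:17, Fatima:17, Gus:17, Mona:17, Nadia:17, Pia:15, Rosa:9, Tara:16, Ximena:16.
The smallest farness is 9, for Rosa, so Rosa has the highest closeness.

Rosa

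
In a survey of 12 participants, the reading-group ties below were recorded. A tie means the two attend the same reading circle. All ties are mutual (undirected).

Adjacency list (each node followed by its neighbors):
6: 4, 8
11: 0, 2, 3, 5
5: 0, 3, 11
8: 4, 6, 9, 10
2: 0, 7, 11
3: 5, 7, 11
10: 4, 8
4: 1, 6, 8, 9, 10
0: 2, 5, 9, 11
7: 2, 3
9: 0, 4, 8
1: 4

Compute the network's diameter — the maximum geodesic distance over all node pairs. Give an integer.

5

Eccentricity of each node (its greatest distance to any other): 0:3, 1:5, 2:4, 3:5, 4:4, 5:4, 6:5, 7:5, 8:4, 9:3, 10:5, 11:4.
The maximum eccentricity is 5, realized for instance by the pair 6–7 via 6 – 4 – 9 – 0 – 2 – 7. So the diameter is 5.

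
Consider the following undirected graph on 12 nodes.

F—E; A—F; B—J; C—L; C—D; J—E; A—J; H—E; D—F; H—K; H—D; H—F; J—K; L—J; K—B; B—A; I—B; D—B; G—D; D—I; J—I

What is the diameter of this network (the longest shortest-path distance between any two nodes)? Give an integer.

Eccentricity of each node (its greatest distance to any other): A:3, B:2, C:3, D:2, E:3, F:3, G:3, H:3, I:2, J:3, K:3, L:3.
The maximum eccentricity is 3, realized for instance by the pair F–L via F – E – J – L. So the diameter is 3.

3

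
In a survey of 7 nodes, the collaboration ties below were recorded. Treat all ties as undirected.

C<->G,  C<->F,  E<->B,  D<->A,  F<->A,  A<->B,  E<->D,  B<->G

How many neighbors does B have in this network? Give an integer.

B is directly tied to A, E, and G. That is 3 neighbors, so the degree of B is 3.

3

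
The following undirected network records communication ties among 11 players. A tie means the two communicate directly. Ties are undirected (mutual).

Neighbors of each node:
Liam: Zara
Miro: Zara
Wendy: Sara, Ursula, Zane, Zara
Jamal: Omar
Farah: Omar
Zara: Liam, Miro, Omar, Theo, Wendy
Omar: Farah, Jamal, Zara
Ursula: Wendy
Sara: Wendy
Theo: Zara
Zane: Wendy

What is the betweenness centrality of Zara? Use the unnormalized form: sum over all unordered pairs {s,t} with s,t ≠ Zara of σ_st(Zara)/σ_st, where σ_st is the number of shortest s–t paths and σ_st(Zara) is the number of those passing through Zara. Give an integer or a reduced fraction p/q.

36

Pairs whose geodesics pass through Zara — Zane–Liam: 1; Zane–Omar: 1; Zane–Farah: 1; Zane–Theo: 1; Zane–Miro: 1; Zane–Jamal: 1; Liam–Omar: 1; Liam–Wendy: 1; Liam–Sara: 1; Liam–Farah: 1; Liam–Ursula: 1; Liam–Theo: 1; Liam–Miro: 1; Liam–Jamal: 1 … (+22 more pairs).
All other pairs contribute 0.
Summing the contributions gives betweenness(Zara) = 36.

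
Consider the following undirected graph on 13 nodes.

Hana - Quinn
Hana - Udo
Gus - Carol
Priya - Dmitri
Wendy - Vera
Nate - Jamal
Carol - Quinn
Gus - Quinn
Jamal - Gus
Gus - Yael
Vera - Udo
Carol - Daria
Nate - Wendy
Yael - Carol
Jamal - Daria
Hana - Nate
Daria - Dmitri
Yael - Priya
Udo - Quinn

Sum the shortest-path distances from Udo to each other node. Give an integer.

28

Distances from Udo: Carol:2, Daria:3, Dmitri:4, Gus:2, Hana:1, Jamal:3, Nate:2, Priya:4, Quinn:1, Vera:1, Wendy:2, Yael:3.
Sum = 2 + 3 + 4 + 2 + 1 + 3 + 2 + 4 + 1 + 1 + 2 + 3 = 28.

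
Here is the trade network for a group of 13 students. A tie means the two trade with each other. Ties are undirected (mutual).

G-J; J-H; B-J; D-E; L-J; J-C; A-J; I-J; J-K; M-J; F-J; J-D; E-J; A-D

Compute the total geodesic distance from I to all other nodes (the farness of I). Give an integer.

23

Distances from I: A:2, B:2, C:2, D:2, E:2, F:2, G:2, H:2, J:1, K:2, L:2, M:2.
Sum = 2 + 2 + 2 + 2 + 2 + 2 + 2 + 2 + 1 + 2 + 2 + 2 = 23.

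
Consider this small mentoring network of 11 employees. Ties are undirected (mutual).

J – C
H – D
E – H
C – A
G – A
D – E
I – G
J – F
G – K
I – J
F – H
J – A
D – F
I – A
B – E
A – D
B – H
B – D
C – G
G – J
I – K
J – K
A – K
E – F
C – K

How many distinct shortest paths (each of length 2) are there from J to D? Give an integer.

2

The shortest distance is 2. The length-2 paths are: J–A–D; J–F–D.
That gives 2 distinct shortest paths.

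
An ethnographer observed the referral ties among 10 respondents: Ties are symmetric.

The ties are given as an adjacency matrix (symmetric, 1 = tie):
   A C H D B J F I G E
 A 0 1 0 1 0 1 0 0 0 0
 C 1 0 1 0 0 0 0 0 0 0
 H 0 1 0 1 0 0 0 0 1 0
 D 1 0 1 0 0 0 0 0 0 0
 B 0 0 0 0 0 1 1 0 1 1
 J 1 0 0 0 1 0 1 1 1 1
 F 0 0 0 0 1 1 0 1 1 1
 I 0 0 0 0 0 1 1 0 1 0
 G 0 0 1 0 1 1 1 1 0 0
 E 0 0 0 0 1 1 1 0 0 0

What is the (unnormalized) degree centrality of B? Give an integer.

4

B is directly tied to E, F, G, and J. That is 4 neighbors, so the degree of B is 4.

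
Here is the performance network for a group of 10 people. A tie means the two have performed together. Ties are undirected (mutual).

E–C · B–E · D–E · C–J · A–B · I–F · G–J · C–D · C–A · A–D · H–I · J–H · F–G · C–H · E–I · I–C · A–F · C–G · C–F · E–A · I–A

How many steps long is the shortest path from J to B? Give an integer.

One shortest route is J – C – E – B, which uses 3 edges, and at distance 2 from J we only reach {A, D, E, F, I}, which does not include B. So d(J,B) = 3.

3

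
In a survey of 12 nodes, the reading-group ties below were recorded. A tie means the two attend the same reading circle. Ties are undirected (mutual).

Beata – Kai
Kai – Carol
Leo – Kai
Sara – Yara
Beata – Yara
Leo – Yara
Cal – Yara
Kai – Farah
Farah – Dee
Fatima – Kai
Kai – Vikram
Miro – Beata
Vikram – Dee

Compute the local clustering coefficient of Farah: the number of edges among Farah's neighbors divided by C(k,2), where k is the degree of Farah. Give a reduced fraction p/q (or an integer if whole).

0

Farah's neighbors: Dee and Kai (k = 2).
Possible neighbor pairs: C(2,2) = 1. Edges among them: none → e = 0.
Clustering(Farah) = 0/1.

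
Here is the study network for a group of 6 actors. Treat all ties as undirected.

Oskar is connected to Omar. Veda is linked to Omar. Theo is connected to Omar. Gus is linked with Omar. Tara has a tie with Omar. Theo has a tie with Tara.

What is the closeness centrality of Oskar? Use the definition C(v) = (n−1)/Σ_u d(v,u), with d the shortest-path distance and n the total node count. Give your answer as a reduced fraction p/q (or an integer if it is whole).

5/9

Distances from Oskar: Gus:2, Omar:1, Tara:2, Theo:2, Veda:2. Sum = 9.
n = 6, so closeness = 5/9.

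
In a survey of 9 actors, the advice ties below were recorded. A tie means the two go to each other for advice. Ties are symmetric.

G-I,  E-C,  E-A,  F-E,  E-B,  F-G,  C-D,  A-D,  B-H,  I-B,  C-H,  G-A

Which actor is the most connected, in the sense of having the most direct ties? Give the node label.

Degrees — A:3, B:3, C:3, D:2, E:4, F:2, G:3, H:2, I:2.
The maximum is 4, attained only by E.

E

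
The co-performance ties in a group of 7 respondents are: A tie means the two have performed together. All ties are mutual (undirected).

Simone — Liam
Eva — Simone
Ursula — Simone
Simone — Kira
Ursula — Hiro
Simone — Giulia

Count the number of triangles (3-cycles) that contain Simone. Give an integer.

Simone's neighbors are Eva, Giulia, Kira, Liam, and Ursula, but none of them are tied to each other, so no triangle contains Simone.

0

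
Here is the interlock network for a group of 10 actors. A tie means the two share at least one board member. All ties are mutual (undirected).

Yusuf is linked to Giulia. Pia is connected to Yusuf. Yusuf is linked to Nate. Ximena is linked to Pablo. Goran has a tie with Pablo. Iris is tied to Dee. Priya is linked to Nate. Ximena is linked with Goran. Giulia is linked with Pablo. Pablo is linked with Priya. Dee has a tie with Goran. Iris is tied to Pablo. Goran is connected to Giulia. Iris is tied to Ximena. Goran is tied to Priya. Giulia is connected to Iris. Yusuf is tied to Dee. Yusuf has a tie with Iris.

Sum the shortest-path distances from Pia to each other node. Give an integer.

Distances from Pia: Dee:2, Giulia:2, Goran:3, Iris:2, Nate:2, Pablo:3, Priya:3, Ximena:3, Yusuf:1.
Sum = 2 + 2 + 3 + 2 + 2 + 3 + 3 + 3 + 1 = 21.

21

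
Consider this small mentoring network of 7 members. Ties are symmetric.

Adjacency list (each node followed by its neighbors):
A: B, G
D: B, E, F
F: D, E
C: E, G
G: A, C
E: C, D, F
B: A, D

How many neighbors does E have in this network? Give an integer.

E is directly tied to C, D, and F. That is 3 neighbors, so the degree of E is 3.

3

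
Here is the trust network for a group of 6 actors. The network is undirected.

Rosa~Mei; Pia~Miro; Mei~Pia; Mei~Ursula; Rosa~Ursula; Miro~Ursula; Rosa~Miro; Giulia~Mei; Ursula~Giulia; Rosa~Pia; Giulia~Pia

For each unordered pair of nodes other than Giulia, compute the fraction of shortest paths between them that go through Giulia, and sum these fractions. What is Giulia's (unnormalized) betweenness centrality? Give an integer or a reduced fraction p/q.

Pairs whose geodesics pass through Giulia — Ursula–Pia: 1/4.
All other pairs contribute 0.
Summing the contributions gives betweenness(Giulia) = 1/4.

1/4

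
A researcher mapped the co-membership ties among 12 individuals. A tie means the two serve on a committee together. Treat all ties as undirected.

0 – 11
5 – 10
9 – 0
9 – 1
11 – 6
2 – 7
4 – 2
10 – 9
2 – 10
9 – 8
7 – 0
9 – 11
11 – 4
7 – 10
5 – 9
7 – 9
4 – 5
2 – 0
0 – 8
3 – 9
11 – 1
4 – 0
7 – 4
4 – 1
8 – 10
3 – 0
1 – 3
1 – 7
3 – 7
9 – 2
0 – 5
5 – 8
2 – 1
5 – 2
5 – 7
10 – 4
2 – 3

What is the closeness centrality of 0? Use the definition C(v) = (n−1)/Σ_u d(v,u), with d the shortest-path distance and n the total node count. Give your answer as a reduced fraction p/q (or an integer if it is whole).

Distances from 0: 1:2, 2:1, 3:1, 4:1, 5:1, 6:2, 7:1, 8:1, 9:1, 10:2, 11:1. Sum = 14.
n = 12, so closeness = 11/14.

11/14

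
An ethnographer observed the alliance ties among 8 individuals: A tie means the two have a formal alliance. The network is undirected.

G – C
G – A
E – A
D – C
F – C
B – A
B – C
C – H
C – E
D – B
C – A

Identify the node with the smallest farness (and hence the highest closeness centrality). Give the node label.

C

Farness (sum of distances to all others) for each node — A:10, B:11, C:7, D:12, E:12, F:13, G:12, H:13.
The smallest farness is 7, for C, so C has the highest closeness.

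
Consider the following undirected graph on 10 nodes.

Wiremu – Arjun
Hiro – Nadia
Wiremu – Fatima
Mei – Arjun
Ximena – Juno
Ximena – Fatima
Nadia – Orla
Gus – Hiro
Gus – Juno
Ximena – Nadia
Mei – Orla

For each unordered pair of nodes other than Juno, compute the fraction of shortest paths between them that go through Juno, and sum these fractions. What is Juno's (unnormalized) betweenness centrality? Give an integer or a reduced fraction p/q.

7/2

Pairs whose geodesics pass through Juno — Gus–Ximena: 1; Gus–Fatima: 1; Gus–Wiremu: 1; Gus–Arjun: 1/2.
All other pairs contribute 0.
Summing the contributions gives betweenness(Juno) = 7/2.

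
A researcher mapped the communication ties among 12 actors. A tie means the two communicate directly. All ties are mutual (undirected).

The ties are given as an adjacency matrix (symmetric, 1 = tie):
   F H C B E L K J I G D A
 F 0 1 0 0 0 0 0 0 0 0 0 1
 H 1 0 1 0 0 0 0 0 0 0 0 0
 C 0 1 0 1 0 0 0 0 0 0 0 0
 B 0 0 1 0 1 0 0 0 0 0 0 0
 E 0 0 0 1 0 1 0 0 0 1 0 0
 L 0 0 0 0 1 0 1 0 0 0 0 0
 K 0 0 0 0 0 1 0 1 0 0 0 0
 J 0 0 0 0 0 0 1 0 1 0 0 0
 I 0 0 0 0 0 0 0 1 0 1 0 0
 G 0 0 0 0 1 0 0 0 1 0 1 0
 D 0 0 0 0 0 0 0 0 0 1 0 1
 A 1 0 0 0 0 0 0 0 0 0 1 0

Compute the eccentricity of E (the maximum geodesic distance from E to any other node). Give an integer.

Distances from E: A:3, B:1, C:2, D:2, F:4, G:1, H:3, I:2, J:3, K:2, L:1.
The largest is 4 (to F), so the eccentricity of E is 4.

4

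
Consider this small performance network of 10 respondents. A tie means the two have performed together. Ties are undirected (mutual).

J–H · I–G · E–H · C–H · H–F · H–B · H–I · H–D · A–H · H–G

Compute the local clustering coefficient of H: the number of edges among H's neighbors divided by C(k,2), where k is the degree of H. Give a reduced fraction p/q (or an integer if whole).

H's neighbors: A, B, C, D, E, F, G, I, and J (k = 9).
Possible neighbor pairs: C(9,2) = 36. Edges among them: G–I → e = 1.
Clustering(H) = 1/36.

1/36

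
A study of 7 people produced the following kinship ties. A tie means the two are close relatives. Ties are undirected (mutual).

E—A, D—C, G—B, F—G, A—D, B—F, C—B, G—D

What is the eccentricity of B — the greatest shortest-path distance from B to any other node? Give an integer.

Distances from B: A:3, C:1, D:2, E:4, F:1, G:1.
The largest is 4 (to E), so the eccentricity of B is 4.

4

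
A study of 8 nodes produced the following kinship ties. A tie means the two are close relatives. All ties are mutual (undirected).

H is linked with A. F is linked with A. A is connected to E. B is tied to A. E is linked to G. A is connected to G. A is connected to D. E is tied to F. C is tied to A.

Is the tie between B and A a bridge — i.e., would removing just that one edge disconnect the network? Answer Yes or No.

Without the B–A edge there is no alternate route between B and A, so the network disconnects. It is a bridge.

Yes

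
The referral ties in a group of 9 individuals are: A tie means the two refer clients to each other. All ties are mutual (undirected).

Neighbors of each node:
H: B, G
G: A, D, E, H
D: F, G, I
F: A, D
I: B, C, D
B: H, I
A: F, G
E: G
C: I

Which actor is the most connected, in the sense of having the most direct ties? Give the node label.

Degrees — A:2, B:2, C:1, D:3, E:1, F:2, G:4, H:2, I:3.
The maximum is 4, attained only by G.

G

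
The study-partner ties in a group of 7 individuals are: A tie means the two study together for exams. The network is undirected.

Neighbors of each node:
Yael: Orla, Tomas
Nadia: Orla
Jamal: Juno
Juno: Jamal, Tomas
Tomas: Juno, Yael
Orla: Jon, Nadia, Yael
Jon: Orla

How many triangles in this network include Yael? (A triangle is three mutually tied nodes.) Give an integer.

0

Yael's neighbors are Orla and Tomas, but none of them are tied to each other, so no triangle contains Yael.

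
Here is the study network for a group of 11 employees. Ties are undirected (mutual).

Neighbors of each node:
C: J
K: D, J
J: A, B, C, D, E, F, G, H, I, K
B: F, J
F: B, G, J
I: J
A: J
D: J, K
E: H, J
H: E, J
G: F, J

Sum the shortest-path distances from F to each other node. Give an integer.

17

Distances from F: A:2, B:1, C:2, D:2, E:2, G:1, H:2, I:2, J:1, K:2.
Sum = 2 + 1 + 2 + 2 + 2 + 1 + 2 + 2 + 1 + 2 = 17.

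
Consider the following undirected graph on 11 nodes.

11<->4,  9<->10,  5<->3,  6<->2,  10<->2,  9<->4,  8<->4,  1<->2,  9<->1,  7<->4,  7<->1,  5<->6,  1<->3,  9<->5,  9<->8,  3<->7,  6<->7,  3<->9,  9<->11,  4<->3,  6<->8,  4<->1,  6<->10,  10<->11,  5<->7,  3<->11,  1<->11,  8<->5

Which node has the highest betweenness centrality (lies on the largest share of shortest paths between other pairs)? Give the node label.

Unnormalized betweenness of each node: 1:49/12, 2:5/6, 3:5/3, 4:9/4, 5:7/4, 6:29/6, 7:25/12, 8:13/12, 9:19/4, 10:7/3, 11:4/3.
6 has the largest value, 29/6, making it the main broker — the node through which the most shortest paths run.

6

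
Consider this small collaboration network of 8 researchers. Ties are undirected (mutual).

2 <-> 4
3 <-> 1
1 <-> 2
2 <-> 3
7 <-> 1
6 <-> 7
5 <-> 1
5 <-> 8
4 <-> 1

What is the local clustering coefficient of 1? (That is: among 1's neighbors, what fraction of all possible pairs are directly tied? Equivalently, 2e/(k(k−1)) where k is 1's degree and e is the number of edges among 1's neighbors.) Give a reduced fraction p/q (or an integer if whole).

1's neighbors: 2, 3, 4, 5, and 7 (k = 5).
Possible neighbor pairs: C(5,2) = 10. Edges among them: 2–3, 2–4 → e = 2.
Clustering(1) = 2/10 = 1/5.

1/5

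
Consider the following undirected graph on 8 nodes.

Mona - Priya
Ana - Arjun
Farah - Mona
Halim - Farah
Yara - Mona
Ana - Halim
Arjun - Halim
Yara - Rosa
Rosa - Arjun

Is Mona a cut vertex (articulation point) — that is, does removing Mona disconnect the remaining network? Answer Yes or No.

Removing Mona leaves {Ana, Arjun, Farah, Halim, Rosa, and Yara} with no path to {Priya}, so the network splits into 2 components. Mona is a cut vertex.

Yes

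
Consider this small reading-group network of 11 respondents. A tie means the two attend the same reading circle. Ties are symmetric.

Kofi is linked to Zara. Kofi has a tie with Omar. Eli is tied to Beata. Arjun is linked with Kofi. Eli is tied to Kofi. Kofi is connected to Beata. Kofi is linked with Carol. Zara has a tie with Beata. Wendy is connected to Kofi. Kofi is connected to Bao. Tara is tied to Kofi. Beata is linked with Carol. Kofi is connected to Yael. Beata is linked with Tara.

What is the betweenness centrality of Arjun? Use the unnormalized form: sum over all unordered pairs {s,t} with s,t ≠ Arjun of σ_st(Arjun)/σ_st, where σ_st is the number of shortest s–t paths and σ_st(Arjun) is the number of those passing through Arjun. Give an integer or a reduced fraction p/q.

0

No shortest path between any pair of other nodes passes through Arjun.
Summing the contributions gives betweenness(Arjun) = 0.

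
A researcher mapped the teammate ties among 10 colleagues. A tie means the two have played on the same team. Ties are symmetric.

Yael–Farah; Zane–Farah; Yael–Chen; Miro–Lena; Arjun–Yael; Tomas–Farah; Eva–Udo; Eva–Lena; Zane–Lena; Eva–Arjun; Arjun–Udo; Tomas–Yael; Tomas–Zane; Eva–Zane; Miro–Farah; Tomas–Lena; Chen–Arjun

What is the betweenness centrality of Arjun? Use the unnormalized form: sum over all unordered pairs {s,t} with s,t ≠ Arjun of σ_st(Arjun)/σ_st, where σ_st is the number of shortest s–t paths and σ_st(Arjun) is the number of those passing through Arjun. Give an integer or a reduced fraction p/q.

Pairs whose geodesics pass through Arjun — Farah–Udo: 1/2; Eva–Chen: 1; Eva–Yael: 1; Chen–Udo: 1; Chen–Zane: 1/3; Chen–Lena: 1/2; Udo–Tomas: 1/3; Udo–Yael: 1.
All other pairs contribute 0.
Summing the contributions gives betweenness(Arjun) = 17/3.

17/3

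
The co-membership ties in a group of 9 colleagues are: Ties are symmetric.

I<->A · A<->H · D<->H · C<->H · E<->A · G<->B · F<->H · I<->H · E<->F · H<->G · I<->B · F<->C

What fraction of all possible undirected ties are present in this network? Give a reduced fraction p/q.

1/3

There are 12 edges and 9 nodes, so the maximum possible is C(9,2) = 36.
Density = 12/36 = 1/3.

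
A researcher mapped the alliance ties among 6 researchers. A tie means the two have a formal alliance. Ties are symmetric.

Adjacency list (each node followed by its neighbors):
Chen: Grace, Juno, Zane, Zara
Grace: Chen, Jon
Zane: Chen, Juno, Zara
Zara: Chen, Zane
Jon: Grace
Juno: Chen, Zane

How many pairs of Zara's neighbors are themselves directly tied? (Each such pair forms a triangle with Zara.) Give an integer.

1

Zara's neighbors: Chen and Zane.
Neighbor pairs that are themselves tied: Zara–Chen–Zane. Each forms one triangle with Zara, for 1 in total.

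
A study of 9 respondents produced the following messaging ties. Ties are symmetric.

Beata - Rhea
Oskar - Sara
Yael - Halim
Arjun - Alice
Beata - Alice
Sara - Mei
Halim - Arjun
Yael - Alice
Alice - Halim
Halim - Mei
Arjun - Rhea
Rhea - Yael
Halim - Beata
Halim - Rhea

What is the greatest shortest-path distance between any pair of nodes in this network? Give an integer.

4

Eccentricity of each node (its greatest distance to any other): Alice:4, Arjun:4, Beata:4, Halim:3, Mei:2, Oskar:4, Rhea:4, Sara:3, Yael:4.
The maximum eccentricity is 4, realized for instance by the pair Rhea–Oskar via Rhea – Halim – Mei – Sara – Oskar. So the diameter is 4.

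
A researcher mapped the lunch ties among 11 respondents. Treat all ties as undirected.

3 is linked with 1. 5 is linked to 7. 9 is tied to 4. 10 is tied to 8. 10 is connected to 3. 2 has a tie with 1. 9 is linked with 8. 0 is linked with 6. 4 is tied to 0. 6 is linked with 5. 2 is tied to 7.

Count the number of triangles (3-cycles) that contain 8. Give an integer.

0

8's neighbors are 9 and 10, but none of them are tied to each other, so no triangle contains 8.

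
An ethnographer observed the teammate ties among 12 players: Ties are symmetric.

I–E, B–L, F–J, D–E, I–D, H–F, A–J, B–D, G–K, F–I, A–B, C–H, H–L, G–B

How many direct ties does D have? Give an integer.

3

D is directly tied to B, E, and I. That is 3 neighbors, so the degree of D is 3.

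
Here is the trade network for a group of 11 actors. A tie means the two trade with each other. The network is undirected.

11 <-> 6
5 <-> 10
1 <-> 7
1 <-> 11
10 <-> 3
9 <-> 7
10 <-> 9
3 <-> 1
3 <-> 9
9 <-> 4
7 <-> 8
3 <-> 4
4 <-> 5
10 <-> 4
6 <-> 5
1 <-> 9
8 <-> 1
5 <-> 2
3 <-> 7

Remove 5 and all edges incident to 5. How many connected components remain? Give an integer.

Without 5, the remaining ties split the others into: {1, 3, 4, 6, 7, 8, 9, 10, 11}; {2}.
That's 2 separate components.

2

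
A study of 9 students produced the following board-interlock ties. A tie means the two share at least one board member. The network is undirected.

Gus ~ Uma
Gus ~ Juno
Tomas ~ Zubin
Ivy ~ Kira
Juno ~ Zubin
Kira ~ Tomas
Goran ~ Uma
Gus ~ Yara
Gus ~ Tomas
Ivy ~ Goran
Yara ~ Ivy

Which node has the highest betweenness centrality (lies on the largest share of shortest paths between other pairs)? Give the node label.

Unnormalized betweenness of each node: Goran:3/2, Gus:35/3, Ivy:13/3, Juno:11/6, Kira:17/6, Tomas:20/3, Uma:19/6, Yara:2, Zubin:1.
Gus has the largest value, 35/3, making it the main broker — the node through which the most shortest paths run.

Gus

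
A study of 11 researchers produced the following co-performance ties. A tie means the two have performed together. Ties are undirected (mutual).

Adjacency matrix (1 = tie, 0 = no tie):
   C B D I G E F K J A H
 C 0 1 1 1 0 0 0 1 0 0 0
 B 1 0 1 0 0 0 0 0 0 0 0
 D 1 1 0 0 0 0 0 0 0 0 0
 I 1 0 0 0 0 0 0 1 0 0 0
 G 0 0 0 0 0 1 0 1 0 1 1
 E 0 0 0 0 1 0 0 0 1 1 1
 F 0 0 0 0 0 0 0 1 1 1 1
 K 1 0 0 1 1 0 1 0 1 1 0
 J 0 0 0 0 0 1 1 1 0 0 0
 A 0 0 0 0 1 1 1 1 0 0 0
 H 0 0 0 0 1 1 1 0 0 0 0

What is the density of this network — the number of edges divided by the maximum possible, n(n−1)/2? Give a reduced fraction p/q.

19/55

There are 19 edges and 11 nodes, so the maximum possible is C(11,2) = 55.
Density = 19/55.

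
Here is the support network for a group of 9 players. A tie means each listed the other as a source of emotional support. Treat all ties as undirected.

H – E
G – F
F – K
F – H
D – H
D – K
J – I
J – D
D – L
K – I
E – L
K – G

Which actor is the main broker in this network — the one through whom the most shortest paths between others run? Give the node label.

Unnormalized betweenness of each node: D:172/15, E:5/6, F:101/30, G:0, H:173/30, I:4/3, J:26/15, K:263/30, L:26/15.
D has the largest value, 172/15, making it the main broker — the node through which the most shortest paths run.

D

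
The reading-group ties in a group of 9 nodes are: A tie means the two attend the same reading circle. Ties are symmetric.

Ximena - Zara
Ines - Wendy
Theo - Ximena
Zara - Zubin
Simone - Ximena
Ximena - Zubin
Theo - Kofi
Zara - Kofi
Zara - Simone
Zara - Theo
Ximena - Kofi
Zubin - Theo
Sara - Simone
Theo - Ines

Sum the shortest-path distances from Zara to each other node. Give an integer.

12

Distances from Zara: Ines:2, Kofi:1, Sara:2, Simone:1, Theo:1, Wendy:3, Ximena:1, Zubin:1.
Sum = 2 + 1 + 2 + 1 + 1 + 3 + 1 + 1 = 12.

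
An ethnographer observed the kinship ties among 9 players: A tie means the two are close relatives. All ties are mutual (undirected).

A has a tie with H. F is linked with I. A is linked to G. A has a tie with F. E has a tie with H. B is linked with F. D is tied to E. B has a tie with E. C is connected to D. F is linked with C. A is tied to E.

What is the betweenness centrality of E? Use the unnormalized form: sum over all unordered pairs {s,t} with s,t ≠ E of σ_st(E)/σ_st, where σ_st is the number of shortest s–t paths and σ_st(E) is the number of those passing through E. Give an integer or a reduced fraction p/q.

13/2

Pairs whose geodesics pass through E — C–H: 1/2; A–B: 1/2; A–D: 1; B–D: 1; B–G: 1/2; B–H: 1; D–G: 1; D–H: 1.
All other pairs contribute 0.
Summing the contributions gives betweenness(E) = 13/2.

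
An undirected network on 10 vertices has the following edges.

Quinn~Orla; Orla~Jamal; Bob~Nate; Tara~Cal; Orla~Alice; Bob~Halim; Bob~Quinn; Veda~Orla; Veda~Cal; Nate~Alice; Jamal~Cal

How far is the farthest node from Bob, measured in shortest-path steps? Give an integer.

5

Distances from Bob: Alice:2, Cal:4, Halim:1, Jamal:3, Nate:1, Orla:2, Quinn:1, Tara:5, Veda:3.
The largest is 5 (to Tara), so the eccentricity of Bob is 5.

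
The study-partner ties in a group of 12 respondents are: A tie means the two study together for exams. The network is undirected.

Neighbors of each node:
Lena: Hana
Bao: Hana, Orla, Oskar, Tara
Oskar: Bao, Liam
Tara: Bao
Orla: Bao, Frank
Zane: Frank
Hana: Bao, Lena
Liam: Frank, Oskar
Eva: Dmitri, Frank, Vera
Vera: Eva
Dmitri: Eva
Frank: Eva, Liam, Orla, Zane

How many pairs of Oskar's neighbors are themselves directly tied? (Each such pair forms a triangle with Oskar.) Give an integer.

0

Oskar's neighbors are Bao and Liam, but none of them are tied to each other, so no triangle contains Oskar.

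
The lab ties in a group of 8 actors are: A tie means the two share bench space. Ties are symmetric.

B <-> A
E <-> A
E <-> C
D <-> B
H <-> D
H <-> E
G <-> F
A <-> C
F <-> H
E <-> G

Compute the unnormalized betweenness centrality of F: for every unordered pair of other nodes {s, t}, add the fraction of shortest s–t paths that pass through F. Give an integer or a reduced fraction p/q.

Pairs whose geodesics pass through F — D–G: 1/2; H–G: 1/2.
All other pairs contribute 0.
Summing the contributions gives betweenness(F) = 1.

1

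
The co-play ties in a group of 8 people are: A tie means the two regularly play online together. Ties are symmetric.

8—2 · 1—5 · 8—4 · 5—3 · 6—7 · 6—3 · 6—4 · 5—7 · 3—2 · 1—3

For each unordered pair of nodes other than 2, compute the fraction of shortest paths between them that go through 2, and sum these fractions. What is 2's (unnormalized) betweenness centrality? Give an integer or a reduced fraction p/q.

Pairs whose geodesics pass through 2 — 1–8: 1; 3–8: 1; 8–5: 1.
All other pairs contribute 0.
Summing the contributions gives betweenness(2) = 3.

3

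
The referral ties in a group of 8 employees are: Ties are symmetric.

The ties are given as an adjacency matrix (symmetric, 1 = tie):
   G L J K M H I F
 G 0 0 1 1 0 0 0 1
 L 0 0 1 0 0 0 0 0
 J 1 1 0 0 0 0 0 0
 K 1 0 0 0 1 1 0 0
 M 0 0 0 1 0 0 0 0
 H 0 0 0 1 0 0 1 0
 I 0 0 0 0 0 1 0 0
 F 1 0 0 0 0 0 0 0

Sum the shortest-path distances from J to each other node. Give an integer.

Distances from J: F:2, G:1, H:3, I:4, K:2, L:1, M:3.
Sum = 2 + 1 + 3 + 4 + 2 + 1 + 3 = 16.

16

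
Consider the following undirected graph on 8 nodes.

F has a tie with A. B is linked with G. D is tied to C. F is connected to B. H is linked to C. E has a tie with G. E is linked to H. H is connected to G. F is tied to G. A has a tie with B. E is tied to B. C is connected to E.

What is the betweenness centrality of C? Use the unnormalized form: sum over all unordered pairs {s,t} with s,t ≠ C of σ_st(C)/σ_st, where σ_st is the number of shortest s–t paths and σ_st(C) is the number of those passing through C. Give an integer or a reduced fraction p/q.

Pairs whose geodesics pass through C — A–D: 1; F–D: 3/3; B–D: 1; H–D: 1; G–D: 2/2; E–D: 1.
All other pairs contribute 0.
Summing the contributions gives betweenness(C) = 6.

6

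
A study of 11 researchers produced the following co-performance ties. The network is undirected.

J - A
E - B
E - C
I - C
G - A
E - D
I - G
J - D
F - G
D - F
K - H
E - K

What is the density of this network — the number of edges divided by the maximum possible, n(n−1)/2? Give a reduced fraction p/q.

There are 12 edges and 11 nodes, so the maximum possible is C(11,2) = 55.
Density = 12/55.

12/55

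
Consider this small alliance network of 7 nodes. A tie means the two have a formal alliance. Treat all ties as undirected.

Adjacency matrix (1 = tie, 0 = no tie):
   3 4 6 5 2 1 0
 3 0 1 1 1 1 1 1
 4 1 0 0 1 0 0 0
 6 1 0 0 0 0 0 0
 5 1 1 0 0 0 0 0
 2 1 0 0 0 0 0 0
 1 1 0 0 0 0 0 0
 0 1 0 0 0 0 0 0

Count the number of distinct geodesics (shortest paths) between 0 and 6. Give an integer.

The shortest distance is 2, and the only length-2 path is 0–3–6. So there is exactly 1 shortest path.

1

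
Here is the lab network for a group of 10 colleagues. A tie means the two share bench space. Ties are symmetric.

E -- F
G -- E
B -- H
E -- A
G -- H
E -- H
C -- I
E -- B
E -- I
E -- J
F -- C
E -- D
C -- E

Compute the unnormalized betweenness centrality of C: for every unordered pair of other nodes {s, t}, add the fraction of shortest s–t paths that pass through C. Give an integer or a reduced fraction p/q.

Pairs whose geodesics pass through C — I–F: 1/2.
All other pairs contribute 0.
Summing the contributions gives betweenness(C) = 1/2.

1/2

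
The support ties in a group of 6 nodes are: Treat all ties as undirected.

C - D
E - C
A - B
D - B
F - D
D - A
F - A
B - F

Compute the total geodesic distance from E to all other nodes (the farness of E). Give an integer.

Distances from E: A:3, B:3, C:1, D:2, F:3.
Sum = 3 + 3 + 1 + 2 + 3 = 12.

12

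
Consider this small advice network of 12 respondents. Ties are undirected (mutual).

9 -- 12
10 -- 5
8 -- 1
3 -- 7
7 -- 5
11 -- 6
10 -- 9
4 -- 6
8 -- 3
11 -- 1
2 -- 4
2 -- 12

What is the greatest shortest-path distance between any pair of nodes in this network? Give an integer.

6

Eccentricity of each node (its greatest distance to any other): 1:6, 2:6, 3:6, 4:6, 5:6, 6:6, 7:6, 8:6, 9:6, 10:6, 11:6, 12:6.
The maximum eccentricity is 6, realized for instance by the pair 7–4 via 7 – 5 – 10 – 9 – 12 – 2 – 4. So the diameter is 6.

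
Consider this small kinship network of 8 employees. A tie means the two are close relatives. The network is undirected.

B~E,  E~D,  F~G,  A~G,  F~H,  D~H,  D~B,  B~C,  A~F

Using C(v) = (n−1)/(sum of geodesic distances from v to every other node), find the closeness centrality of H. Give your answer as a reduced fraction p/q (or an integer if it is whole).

Distances from H: A:2, B:2, C:3, D:1, E:2, F:1, G:2. Sum = 13.
n = 8, so closeness = 7/13.

7/13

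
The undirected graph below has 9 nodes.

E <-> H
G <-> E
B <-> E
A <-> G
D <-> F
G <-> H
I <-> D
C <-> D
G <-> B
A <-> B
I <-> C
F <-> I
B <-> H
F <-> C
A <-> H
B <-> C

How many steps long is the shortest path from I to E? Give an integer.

3

One shortest route is I – C – B – E, which uses 3 edges, and at distance 2 from I we only reach {B}, which does not include E. So d(I,E) = 3.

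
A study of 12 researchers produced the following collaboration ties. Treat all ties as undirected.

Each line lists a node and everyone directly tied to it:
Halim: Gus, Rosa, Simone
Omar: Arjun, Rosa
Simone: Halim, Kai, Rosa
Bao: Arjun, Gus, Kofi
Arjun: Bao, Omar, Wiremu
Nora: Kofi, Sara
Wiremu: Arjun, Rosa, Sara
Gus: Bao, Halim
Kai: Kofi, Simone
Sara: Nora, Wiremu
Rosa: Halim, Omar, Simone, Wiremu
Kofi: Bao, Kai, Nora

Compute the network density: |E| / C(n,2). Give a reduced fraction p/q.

There are 16 edges and 12 nodes, so the maximum possible is C(12,2) = 66.
Density = 16/66 = 8/33.

8/33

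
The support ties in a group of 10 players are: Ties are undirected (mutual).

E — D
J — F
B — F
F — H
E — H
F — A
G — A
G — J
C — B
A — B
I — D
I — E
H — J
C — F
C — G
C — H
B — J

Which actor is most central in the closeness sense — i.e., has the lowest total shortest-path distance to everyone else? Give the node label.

Farness (sum of distances to all others) for each node — A:20, B:19, C:16, D:25, E:18, F:15, G:20, H:14, I:25, J:16.
The smallest farness is 14, for H, so H has the highest closeness.

H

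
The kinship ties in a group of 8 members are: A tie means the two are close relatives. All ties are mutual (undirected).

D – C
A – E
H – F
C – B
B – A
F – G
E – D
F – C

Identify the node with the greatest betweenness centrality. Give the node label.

C

Unnormalized betweenness of each node: A:1, B:4, C:13, D:4, E:1, F:11, G:0, H:0.
C has the largest value, 13, making it the main broker — the node through which the most shortest paths run.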